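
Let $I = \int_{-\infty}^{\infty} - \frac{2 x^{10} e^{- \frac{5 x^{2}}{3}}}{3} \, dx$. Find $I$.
$- \frac{15309 \sqrt{15} \sqrt{\pi}}{50000}$

Start from the elementary integral
$$J(a) = \int_{-\infty}^{\infty} - \frac{2 e^{- a x^{2}}}{3} \, dx = - \frac{2 \sqrt{\pi}}{3 \sqrt{a}}.$$

Differentiating under the integral sign brings down a factor of $(-x^2)$:
$$\frac{dJ}{da} = \int_{-\infty}^{\infty} \frac{2 x^{2} e^{- a x^{2}}}{3} \, dx = \frac{\sqrt{\pi}}{3 a^{\frac{3}{2}}}.$$

Repeating $5$ times in total — each differentiation brings down another $(-x^2)$ — gives
$$\frac{d^{5}J}{da^{5}} = \int_{-\infty}^{\infty} \frac{2 x^{10} e^{- a x^{2}}}{3} \, dx = \frac{315 \sqrt{\pi}}{16 a^{\frac{11}{2}}},$$
and the integrand here is $(-1)^{5}$ times the target integrand, so $I = (-1)^{5}\,\frac{d^{5}J}{da^{5}} = - \frac{315 \sqrt{\pi}}{16 a^{\frac{11}{2}}}$.

Setting $a = \frac{5}{3}$:
$$I = - \frac{15309 \sqrt{15} \sqrt{\pi}}{50000}.$$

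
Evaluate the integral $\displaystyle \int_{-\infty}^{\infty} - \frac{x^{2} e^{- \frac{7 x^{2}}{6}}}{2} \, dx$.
$- \frac{3 \sqrt{42} \sqrt{\pi}}{98}$

Consider the simpler parametrised integral
$$J(a) = \int_{-\infty}^{\infty} - \frac{e^{- a x^{2}}}{2} \, dx = - \frac{\sqrt{\pi}}{2 \sqrt{a}}.$$

Differentiating under the integral sign brings down a factor of $(-x^2)$:
$$\frac{dJ}{da} = \int_{-\infty}^{\infty} \frac{x^{2} e^{- a x^{2}}}{2} \, dx = \frac{\sqrt{\pi}}{4 a^{\frac{3}{2}}}.$$

The integral on the left is $-I$, so $I = - \frac{\sqrt{\pi}}{4 a^{\frac{3}{2}}}$.

Setting $a = \frac{7}{6}$:
$$I = - \frac{3 \sqrt{42} \sqrt{\pi}}{98}.$$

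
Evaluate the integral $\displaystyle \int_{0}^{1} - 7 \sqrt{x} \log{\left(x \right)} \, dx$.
$\frac{28}{9}$

Consider the simpler parametrised integral
$$J(a) = \int_{0}^{1} - 7 x^{a} \, dx = - \frac{7}{a + 1}.$$

Differentiating under the integral sign brings down a factor of $\ln x$:
$$\frac{dJ}{da} = \int_{0}^{1} - 7 x^{a} \log{\left(x \right)} \, dx = \frac{7}{\left(a + 1\right)^{2}}.$$

The integral on the left is $I$, so $I = \frac{7}{\left(a + 1\right)^{2}}$.

Setting $a = \frac{1}{2}$:
$$I = \frac{28}{9}.$$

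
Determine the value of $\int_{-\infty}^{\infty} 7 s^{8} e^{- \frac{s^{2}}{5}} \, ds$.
$\frac{459375 \sqrt{5} \sqrt{\pi}}{16}$

Start from the elementary integral
$$J(a) = \int_{-\infty}^{\infty} 7 e^{- a s^{2}} \, ds = \frac{7 \sqrt{\pi}}{\sqrt{a}}.$$

Differentiating under the integral sign brings down a factor of $(-s^2)$:
$$\frac{dJ}{da} = \int_{-\infty}^{\infty} - 7 s^{2} e^{- a s^{2}} \, ds = - \frac{7 \sqrt{\pi}}{2 a^{\frac{3}{2}}}.$$

Repeating $4$ times in total — each differentiation brings down another $(-s^2)$ — gives
$$\frac{d^{4}J}{da^{4}} = \int_{-\infty}^{\infty} 7 s^{8} e^{- a s^{2}} \, ds = \frac{735 \sqrt{\pi}}{16 a^{\frac{9}{2}}},$$
and the integrand here is exactly the target integrand, so $I = \frac{735 \sqrt{\pi}}{16 a^{\frac{9}{2}}}$.

Setting $a = \frac{1}{5}$:
$$I = \frac{459375 \sqrt{5} \sqrt{\pi}}{16}.$$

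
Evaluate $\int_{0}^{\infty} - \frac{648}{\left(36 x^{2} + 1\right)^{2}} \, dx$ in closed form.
$- 27 \pi$

Start from the standard arctangent integral
$$J(a) = \int_{0}^{\infty} - \frac{1}{2 \left(a^{2} + x^{2}\right)} \, dx = - \frac{\pi}{4 a}.$$

Differentiating under the integral sign with respect to $a$,
$$\frac{dJ}{da} = \int_{0}^{\infty} \frac{a}{\left(a^{2} + x^{2}\right)^{2}} \, dx = \frac{\pi}{4 a^{2}},$$
so $\int_{0}^{\infty} - \frac{1}{2 \left(a^{2} + x^{2}\right)^{2}} \, dx = - \frac{\pi}{8 a^{3}}$.

Setting $a = \frac{1}{6}$:
$$I = - 27 \pi.$$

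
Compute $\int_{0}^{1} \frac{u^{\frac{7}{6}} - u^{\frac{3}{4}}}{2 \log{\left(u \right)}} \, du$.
$\log{\left(\frac{\sqrt{546}}{21} \right)}$

Introduce a parameter $a$ in the exponent: let $I(a) = \int_{0}^{1} \frac{- u^{\frac{3}{4}} + u^{a}}{2 \log{\left(u \right)}} \, du$.

Since $\dfrac{\partial}{\partial a}\,u^{a} = u^{a} \ln u$, the $\ln u$ in the denominator cancels and
$$\frac{dI}{da} = \int_{0}^{1} \frac{1}{2} u^{a} \, du = \frac{1}{2} \left[\frac{u^{a+1}}{a+1}\right]_0^1 = \frac{1}{2 \left(a + 1\right)}.$$

Integrating with respect to $a$ gives $I(a) = \frac{\log{\left(a + 1 \right)}}{2} - \frac{\log{\left(7 \right)}}{2} + \log{\left(2 \right)} + C$.

At $a = \frac{3}{4}$ the integrand is identically $0$, so $I(\frac{3}{4}) = 0$. The closed form gives $0$, hence $C = 0$.

Setting $a = \frac{7}{6}$:
$$I = \log{\left(\frac{\sqrt{546}}{21} \right)}.$$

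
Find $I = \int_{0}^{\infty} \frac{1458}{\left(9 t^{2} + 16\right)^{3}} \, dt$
$\frac{729 \pi}{8192}$

Start from the standard arctangent integral
$$J(a) = \int_{0}^{\infty} \frac{2}{a^{2} + t^{2}} \, dt = \frac{\pi}{a}.$$

Differentiating under the integral sign with respect to $a$,
$$\frac{dJ}{da} = \int_{0}^{\infty} - \frac{4 a}{\left(a^{2} + t^{2}\right)^{2}} \, dt = - \frac{\pi}{a^{2}},$$
so $\int_{0}^{\infty} \frac{2}{\left(a^{2} + t^{2}\right)^{2}} \, dt = \frac{\pi}{2 a^{3}}$.

Repeating — each differentiation of $1/(t^2+a^2)^j$ produces $-2ja/(t^2+a^2)^{j+1}$ — and dividing through by $-2ja$ at each step yields, after $2$ differentiations in total,
$$\int_{0}^{\infty} \frac{2}{\left(a^{2} + t^{2}\right)^{3}} \, dt = \frac{3 \pi}{8 a^{5}}.$$

Setting $a = \frac{4}{3}$:
$$I = \frac{729 \pi}{8192}.$$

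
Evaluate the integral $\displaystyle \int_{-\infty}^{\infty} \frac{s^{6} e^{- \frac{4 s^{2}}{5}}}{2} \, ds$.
$\frac{1875 \sqrt{5} \sqrt{\pi}}{2048}$

Start from the elementary integral
$$J(a) = \int_{-\infty}^{\infty} \frac{e^{- a s^{2}}}{2} \, ds = \frac{\sqrt{\pi}}{2 \sqrt{a}}.$$

Differentiating under the integral sign brings down a factor of $(-s^2)$:
$$\frac{dJ}{da} = \int_{-\infty}^{\infty} - \frac{s^{2} e^{- a s^{2}}}{2} \, ds = - \frac{\sqrt{\pi}}{4 a^{\frac{3}{2}}}.$$

Repeating $3$ times in total — each differentiation brings down another $(-s^2)$ — gives
$$\frac{d^{3}J}{da^{3}} = \int_{-\infty}^{\infty} - \frac{s^{6} e^{- a s^{2}}}{2} \, ds = - \frac{15 \sqrt{\pi}}{16 a^{\frac{7}{2}}},$$
and the integrand here is $(-1)^{3}$ times the target integrand, so $I = (-1)^{3}\,\frac{d^{3}J}{da^{3}} = \frac{15 \sqrt{\pi}}{16 a^{\frac{7}{2}}}$.

Setting $a = \frac{4}{5}$:
$$I = \frac{1875 \sqrt{5} \sqrt{\pi}}{2048}.$$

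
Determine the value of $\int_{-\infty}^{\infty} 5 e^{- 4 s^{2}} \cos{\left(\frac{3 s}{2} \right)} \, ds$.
$\frac{5 \sqrt{\pi}}{2 e^{\frac{9}{64}}}$

Define $I(b) = \int_{-\infty}^{\infty} 5 e^{- 4 s^{2}} \cos{\left(b s \right)} \, ds$.

Differentiating under the integral sign,
$$I'(b) = \int_{-\infty}^{\infty} - 5 s e^{- 4 s^{2}} \sin{\left(b s \right)} \, ds.$$

Integrate $\int_{-\infty}^{\infty} s \sin(b s)\, e^{- 4 s^{2}}\, ds$ by parts with $u = \sin(b s)$ and $dv = s\, e^{- 4 s^{2}}\, ds$, giving $v = - \frac{e^{- 4 s^{2}}}{8}$. The boundary term vanishes and
$$\int_{-\infty}^{\infty} s \sin(b s)\, e^{- 4 s^{2}}\, ds = \frac{b}{8} \int_{-\infty}^{\infty} \cos(b s)\, e^{- 4 s^{2}}\, ds,$$
so $I'(b) = - \frac{b}{8}\, I(b)$.

This is a separable first-order ODE; solving with the initial condition $I(0) = \int_{-\infty}^{\infty} 5 e^{- 4 s^{2}}\,ds = \frac{5 \sqrt{\pi}}{2}$ gives
$$I(b) = \frac{5 \sqrt{\pi} e^{- \frac{b^{2}}{16}}}{2}.$$

Setting $b = \frac{3}{2}$:
$$I = \frac{5 \sqrt{\pi}}{2 e^{\frac{9}{64}}}.$$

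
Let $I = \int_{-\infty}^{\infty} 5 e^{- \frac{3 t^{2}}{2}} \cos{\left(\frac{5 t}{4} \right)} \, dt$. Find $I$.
$\frac{5 \sqrt{6} \sqrt{\pi}}{3 e^{\frac{25}{96}}}$

Treat the cosine frequency as a parameter and define $I(b) = \int_{-\infty}^{\infty} 5 e^{- \frac{3 t^{2}}{2}} \cos{\left(b t \right)} \, dt$.

Differentiating under the integral sign,
$$I'(b) = \int_{-\infty}^{\infty} - 5 t e^{- \frac{3 t^{2}}{2}} \sin{\left(b t \right)} \, dt.$$

Integrate $\int_{-\infty}^{\infty} t \sin(b t)\, e^{- \frac{3 t^{2}}{2}}\, dt$ by parts with $u = \sin(b t)$ and $dv = t\, e^{- \frac{3 t^{2}}{2}}\, dt$, giving $v = - \frac{e^{- \frac{3 t^{2}}{2}}}{3}$. The boundary term vanishes and
$$\int_{-\infty}^{\infty} t \sin(b t)\, e^{- \frac{3 t^{2}}{2}}\, dt = \frac{b}{3} \int_{-\infty}^{\infty} \cos(b t)\, e^{- \frac{3 t^{2}}{2}}\, dt,$$
so $I'(b) = - \frac{b}{3}\, I(b)$.

This is a separable first-order ODE; solving with the initial condition $I(0) = \int_{-\infty}^{\infty} 5 e^{- \frac{3 t^{2}}{2}}\,dt = \frac{5 \sqrt{6} \sqrt{\pi}}{3}$ gives
$$I(b) = \frac{5 \sqrt{6} \sqrt{\pi} e^{- \frac{b^{2}}{6}}}{3}.$$

Setting $b = \frac{5}{4}$:
$$I = \frac{5 \sqrt{6} \sqrt{\pi}}{3 e^{\frac{25}{96}}}.$$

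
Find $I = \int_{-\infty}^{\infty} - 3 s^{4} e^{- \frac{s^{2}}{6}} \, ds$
$- 81 \sqrt{6} \sqrt{\pi}$

Consider the simpler parametrised integral
$$J(a) = \int_{-\infty}^{\infty} - 3 e^{- a s^{2}} \, ds = - \frac{3 \sqrt{\pi}}{\sqrt{a}}.$$

Differentiating under the integral sign brings down a factor of $(-s^2)$:
$$\frac{dJ}{da} = \int_{-\infty}^{\infty} 3 s^{2} e^{- a s^{2}} \, ds = \frac{3 \sqrt{\pi}}{2 a^{\frac{3}{2}}}.$$

Repeating twice in total — each differentiation brings down another $(-s^2)$ — gives
$$\frac{d^{2}J}{da^{2}} = \int_{-\infty}^{\infty} - 3 s^{4} e^{- a s^{2}} \, ds = - \frac{9 \sqrt{\pi}}{4 a^{\frac{5}{2}}},$$
and the integrand here is exactly the target integrand, so $I = - \frac{9 \sqrt{\pi}}{4 a^{\frac{5}{2}}}$.

Setting $a = \frac{1}{6}$:
$$I = - 81 \sqrt{6} \sqrt{\pi}.$$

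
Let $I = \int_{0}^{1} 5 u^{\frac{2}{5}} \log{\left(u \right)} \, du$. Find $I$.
$- \frac{125}{49}$

Start from the elementary integral
$$J(a) = \int_{0}^{1} 5 u^{a} \, du = \frac{5}{a + 1}.$$

Differentiating under the integral sign brings down a factor of $\ln u$:
$$\frac{dJ}{da} = \int_{0}^{1} 5 u^{a} \log{\left(u \right)} \, du = - \frac{5}{\left(a + 1\right)^{2}}.$$

The integral on the left is $I$, so $I = - \frac{5}{\left(a + 1\right)^{2}}$.

Setting $a = \frac{2}{5}$:
$$I = - \frac{125}{49}.$$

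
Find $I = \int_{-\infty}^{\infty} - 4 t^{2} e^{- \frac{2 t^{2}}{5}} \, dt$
$- \frac{5 \sqrt{10} \sqrt{\pi}}{2}$

Begin with the known integral
$$J(a) = \int_{-\infty}^{\infty} - 4 e^{- a t^{2}} \, dt = - \frac{4 \sqrt{\pi}}{\sqrt{a}}.$$

Differentiating under the integral sign brings down a factor of $(-t^2)$:
$$\frac{dJ}{da} = \int_{-\infty}^{\infty} 4 t^{2} e^{- a t^{2}} \, dt = \frac{2 \sqrt{\pi}}{a^{\frac{3}{2}}}.$$

The integral on the left is $-I$, so $I = - \frac{2 \sqrt{\pi}}{a^{\frac{3}{2}}}$.

Setting $a = \frac{2}{5}$:
$$I = - \frac{5 \sqrt{10} \sqrt{\pi}}{2}.$$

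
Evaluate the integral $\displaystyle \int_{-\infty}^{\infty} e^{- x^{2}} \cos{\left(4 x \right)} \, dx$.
$\frac{\sqrt{\pi}}{e^{4}}$

Treat the cosine frequency as a parameter and define $I(b) = \int_{-\infty}^{\infty} e^{- x^{2}} \cos{\left(b x \right)} \, dx$.

Differentiating under the integral sign,
$$I'(b) = \int_{-\infty}^{\infty} - x e^{- x^{2}} \sin{\left(b x \right)} \, dx.$$

Integrate $\int_{-\infty}^{\infty} x \sin(b x)\, e^{- x^{2}}\, dx$ by parts with $u = \sin(b x)$ and $dv = x\, e^{- x^{2}}\, dx$, giving $v = - \frac{e^{- x^{2}}}{2}$. The boundary term vanishes and
$$\int_{-\infty}^{\infty} x \sin(b x)\, e^{- x^{2}}\, dx = \frac{b}{2} \int_{-\infty}^{\infty} \cos(b x)\, e^{- x^{2}}\, dx,$$
so $I'(b) = - \frac{b}{2}\, I(b)$.

This is a separable first-order ODE; solving with the initial condition $I(0) = \int_{-\infty}^{\infty} e^{- x^{2}}\,dx = \sqrt{\pi}$ gives
$$I(b) = \sqrt{\pi} e^{- \frac{b^{2}}{4}}.$$

Setting $b = 4$:
$$I = \frac{\sqrt{\pi}}{e^{4}}.$$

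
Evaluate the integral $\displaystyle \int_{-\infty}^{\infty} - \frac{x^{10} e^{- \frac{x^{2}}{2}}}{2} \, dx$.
$- \frac{945 \sqrt{2} \sqrt{\pi}}{2}$

Start from the elementary integral
$$J(a) = \int_{-\infty}^{\infty} - \frac{e^{- a x^{2}}}{2} \, dx = - \frac{\sqrt{\pi}}{2 \sqrt{a}}.$$

Differentiating under the integral sign brings down a factor of $(-x^2)$:
$$\frac{dJ}{da} = \int_{-\infty}^{\infty} \frac{x^{2} e^{- a x^{2}}}{2} \, dx = \frac{\sqrt{\pi}}{4 a^{\frac{3}{2}}}.$$

Repeating $5$ times in total — each differentiation brings down another $(-x^2)$ — gives
$$\frac{d^{5}J}{da^{5}} = \int_{-\infty}^{\infty} \frac{x^{10} e^{- a x^{2}}}{2} \, dx = \frac{945 \sqrt{\pi}}{64 a^{\frac{11}{2}}},$$
and the integrand here is $(-1)^{5}$ times the target integrand, so $I = (-1)^{5}\,\frac{d^{5}J}{da^{5}} = - \frac{945 \sqrt{\pi}}{64 a^{\frac{11}{2}}}$.

Setting $a = \frac{1}{2}$:
$$I = - \frac{945 \sqrt{2} \sqrt{\pi}}{2}.$$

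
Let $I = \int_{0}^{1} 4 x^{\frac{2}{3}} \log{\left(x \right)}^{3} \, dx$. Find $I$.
$- \frac{1944}{625}$

Consider the simpler parametrised integral
$$J(a) = \int_{0}^{1} 4 x^{a} \, dx = \frac{4}{a + 1}.$$

Differentiating under the integral sign brings down a factor of $\ln x$:
$$\frac{dJ}{da} = \int_{0}^{1} 4 x^{a} \log{\left(x \right)} \, dx = - \frac{4}{\left(a + 1\right)^{2}}.$$

Repeating $3$ times in total — each differentiation brings down another $\ln x$ — gives
$$\frac{d^{3}J}{da^{3}} = \int_{0}^{1} 4 x^{a} \log{\left(x \right)}^{3} \, dx = - \frac{24}{\left(a + 1\right)^{4}},$$
and the integrand here is exactly the target integrand, so $I = - \frac{24}{\left(a + 1\right)^{4}}$.

Setting $a = \frac{2}{3}$:
$$I = - \frac{1944}{625}.$$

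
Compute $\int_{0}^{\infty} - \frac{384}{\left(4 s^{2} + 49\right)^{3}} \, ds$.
$- \frac{36 \pi}{16807}$

Recall the elementary integral
$$J(a) = \int_{0}^{\infty} - \frac{6}{a^{2} + s^{2}} \, ds = - \frac{3 \pi}{a}.$$

Differentiating under the integral sign with respect to $a$,
$$\frac{dJ}{da} = \int_{0}^{\infty} \frac{12 a}{\left(a^{2} + s^{2}\right)^{2}} \, ds = \frac{3 \pi}{a^{2}},$$
so $\int_{0}^{\infty} - \frac{6}{\left(a^{2} + s^{2}\right)^{2}} \, ds = - \frac{3 \pi}{2 a^{3}}$.

Repeating — each differentiation of $1/(s^2+a^2)^j$ produces $-2ja/(s^2+a^2)^{j+1}$ — and dividing through by $-2ja$ at each step yields, after $2$ differentiations in total,
$$\int_{0}^{\infty} - \frac{6}{\left(a^{2} + s^{2}\right)^{3}} \, ds = - \frac{9 \pi}{8 a^{5}}.$$

Setting $a = \frac{7}{2}$:
$$I = - \frac{36 \pi}{16807}.$$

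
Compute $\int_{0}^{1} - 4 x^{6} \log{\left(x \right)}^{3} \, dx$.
$\frac{24}{2401}$

Consider the simpler parametrised integral
$$J(a) = \int_{0}^{1} - 4 x^{a} \, dx = - \frac{4}{a + 1}.$$

Differentiating under the integral sign brings down a factor of $\ln x$:
$$\frac{dJ}{da} = \int_{0}^{1} - 4 x^{a} \log{\left(x \right)} \, dx = \frac{4}{\left(a + 1\right)^{2}}.$$

Repeating $3$ times in total — each differentiation brings down another $\ln x$ — gives
$$\frac{d^{3}J}{da^{3}} = \int_{0}^{1} - 4 x^{a} \log{\left(x \right)}^{3} \, dx = \frac{24}{\left(a + 1\right)^{4}},$$
and the integrand here is exactly the target integrand, so $I = \frac{24}{\left(a + 1\right)^{4}}$.

Setting $a = 6$:
$$I = \frac{24}{2401}.$$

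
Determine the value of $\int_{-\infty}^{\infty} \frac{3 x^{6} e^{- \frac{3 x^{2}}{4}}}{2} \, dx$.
$\frac{40 \sqrt{3} \sqrt{\pi}}{9}$

Begin with the known integral
$$J(a) = \int_{-\infty}^{\infty} \frac{3 e^{- a x^{2}}}{2} \, dx = \frac{3 \sqrt{\pi}}{2 \sqrt{a}}.$$

Differentiating under the integral sign brings down a factor of $(-x^2)$:
$$\frac{dJ}{da} = \int_{-\infty}^{\infty} - \frac{3 x^{2} e^{- a x^{2}}}{2} \, dx = - \frac{3 \sqrt{\pi}}{4 a^{\frac{3}{2}}}.$$

Repeating $3$ times in total — each differentiation brings down another $(-x^2)$ — gives
$$\frac{d^{3}J}{da^{3}} = \int_{-\infty}^{\infty} - \frac{3 x^{6} e^{- a x^{2}}}{2} \, dx = - \frac{45 \sqrt{\pi}}{16 a^{\frac{7}{2}}},$$
and the integrand here is $(-1)^{3}$ times the target integrand, so $I = (-1)^{3}\,\frac{d^{3}J}{da^{3}} = \frac{45 \sqrt{\pi}}{16 a^{\frac{7}{2}}}$.

Setting $a = \frac{3}{4}$:
$$I = \frac{40 \sqrt{3} \sqrt{\pi}}{9}.$$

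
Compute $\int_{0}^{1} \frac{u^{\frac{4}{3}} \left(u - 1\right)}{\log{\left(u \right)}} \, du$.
$- \log{\left(7 \right)} + \log{\left(10 \right)}$

Replace the exponent $\frac{4}{3}$ by a parameter $a$: let $I(a) = \int_{0}^{1} \frac{u^{\frac{7}{3}} - u^{a}}{\log{\left(u \right)}} \, du$.

Since $\dfrac{\partial}{\partial a}\,u^{a} = u^{a} \ln u$, the $\ln u$ in the denominator cancels and
$$\frac{dI}{da} = \int_{0}^{1} -1 u^{a} \, du = -1 \left[\frac{u^{a+1}}{a+1}\right]_0^1 = - \frac{1}{a + 1}.$$

Integrating with respect to $a$ gives $I(a) = - \log{\left(\frac{3 a}{10} + \frac{3}{10} \right)} + C$.

At $a = \frac{7}{3}$ the integrand is identically $0$, so $I(\frac{7}{3}) = 0$. The closed form gives $0$, hence $C = 0$.

Setting $a = \frac{4}{3}$:
$$I = - \log{\left(7 \right)} + \log{\left(10 \right)}.$$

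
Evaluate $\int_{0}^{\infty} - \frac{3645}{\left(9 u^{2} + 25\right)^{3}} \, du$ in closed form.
$- \frac{729 \pi}{10000}$

Begin with the known result
$$J(a) = \int_{0}^{\infty} - \frac{5}{a^{2} + u^{2}} \, du = - \frac{5 \pi}{2 a}.$$

Differentiating under the integral sign with respect to $a$,
$$\frac{dJ}{da} = \int_{0}^{\infty} \frac{10 a}{\left(a^{2} + u^{2}\right)^{2}} \, du = \frac{5 \pi}{2 a^{2}},$$
so $\int_{0}^{\infty} - \frac{5}{\left(a^{2} + u^{2}\right)^{2}} \, du = - \frac{5 \pi}{4 a^{3}}$.

Repeating — each differentiation of $1/(u^2+a^2)^j$ produces $-2ja/(u^2+a^2)^{j+1}$ — and dividing through by $-2ja$ at each step yields, after $2$ differentiations in total,
$$\int_{0}^{\infty} - \frac{5}{\left(a^{2} + u^{2}\right)^{3}} \, du = - \frac{15 \pi}{16 a^{5}}.$$

Setting $a = \frac{5}{3}$:
$$I = - \frac{729 \pi}{10000}.$$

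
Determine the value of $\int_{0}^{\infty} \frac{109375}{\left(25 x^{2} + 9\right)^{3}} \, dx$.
$\frac{21875 \pi}{1296}$

Recall the elementary integral
$$J(a) = \int_{0}^{\infty} \frac{7}{a^{2} + x^{2}} \, dx = \frac{7 \pi}{2 a}.$$

Differentiating under the integral sign with respect to $a$,
$$\frac{dJ}{da} = \int_{0}^{\infty} - \frac{14 a}{\left(a^{2} + x^{2}\right)^{2}} \, dx = - \frac{7 \pi}{2 a^{2}},$$
so $\int_{0}^{\infty} \frac{7}{\left(a^{2} + x^{2}\right)^{2}} \, dx = \frac{7 \pi}{4 a^{3}}$.

Repeating — each differentiation of $1/(x^2+a^2)^j$ produces $-2ja/(x^2+a^2)^{j+1}$ — and dividing through by $-2ja$ at each step yields, after $2$ differentiations in total,
$$\int_{0}^{\infty} \frac{7}{\left(a^{2} + x^{2}\right)^{3}} \, dx = \frac{21 \pi}{16 a^{5}}.$$

Setting $a = \frac{3}{5}$:
$$I = \frac{21875 \pi}{1296}.$$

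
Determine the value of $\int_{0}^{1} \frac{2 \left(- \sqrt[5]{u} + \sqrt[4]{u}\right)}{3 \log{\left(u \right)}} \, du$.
$\log{\left(\frac{5 \sqrt[3]{15}}{12} \right)}$

Introduce a parameter $a$ in the exponent: let $I(a) = \int_{0}^{1} \frac{2 \left(- \sqrt[5]{u} + u^{a}\right)}{3 \log{\left(u \right)}} \, du$.

Since $\dfrac{\partial}{\partial a}\,u^{a} = u^{a} \ln u$, the $\ln u$ in the denominator cancels and
$$\frac{dI}{da} = \int_{0}^{1} \frac{2}{3} u^{a} \, du = \frac{2}{3} \left[\frac{u^{a+1}}{a+1}\right]_0^1 = \frac{2}{3 \left(a + 1\right)}.$$

Integrating with respect to $a$ gives $I(a) = \log{\left(\frac{5^{\frac{2}{3}} \sqrt[3]{6} \left(a + 1\right)^{\frac{2}{3}}}{6} \right)} + C$.

At $a = \frac{1}{5}$ the integrand is identically $0$, so $I(\frac{1}{5}) = 0$. The closed form gives $0$, hence $C = 0$.

Setting $a = \frac{1}{4}$:
$$I = \log{\left(\frac{5 \sqrt[3]{15}}{12} \right)}.$$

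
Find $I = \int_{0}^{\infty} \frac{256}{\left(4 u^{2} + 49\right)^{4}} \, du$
$\frac{20 \pi}{823543}$

Start from the standard arctangent integral
$$J(a) = \int_{0}^{\infty} \frac{1}{a^{2} + u^{2}} \, du = \frac{\pi}{2 a}.$$

Differentiating under the integral sign with respect to $a$,
$$\frac{dJ}{da} = \int_{0}^{\infty} - \frac{2 a}{\left(a^{2} + u^{2}\right)^{2}} \, du = - \frac{\pi}{2 a^{2}},$$
so $\int_{0}^{\infty} \frac{1}{\left(a^{2} + u^{2}\right)^{2}} \, du = \frac{\pi}{4 a^{3}}$.

Repeating — each differentiation of $1/(u^2+a^2)^j$ produces $-2ja/(u^2+a^2)^{j+1}$ — and dividing through by $-2ja$ at each step yields, after $3$ differentiations in total,
$$\int_{0}^{\infty} \frac{1}{\left(a^{2} + u^{2}\right)^{4}} \, du = \frac{5 \pi}{32 a^{7}}.$$

Setting $a = \frac{7}{2}$:
$$I = \frac{20 \pi}{823543}.$$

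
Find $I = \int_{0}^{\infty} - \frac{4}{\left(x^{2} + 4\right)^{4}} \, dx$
$- \frac{5 \pi}{1024}$

Recall the elementary integral
$$J(a) = \int_{0}^{\infty} - \frac{4}{a^{2} + x^{2}} \, dx = - \frac{2 \pi}{a}.$$

Differentiating under the integral sign with respect to $a$,
$$\frac{dJ}{da} = \int_{0}^{\infty} \frac{8 a}{\left(a^{2} + x^{2}\right)^{2}} \, dx = \frac{2 \pi}{a^{2}},$$
so $\int_{0}^{\infty} - \frac{4}{\left(a^{2} + x^{2}\right)^{2}} \, dx = - \frac{\pi}{a^{3}}$.

Repeating — each differentiation of $1/(x^2+a^2)^j$ produces $-2ja/(x^2+a^2)^{j+1}$ — and dividing through by $-2ja$ at each step yields, after $3$ differentiations in total,
$$\int_{0}^{\infty} - \frac{4}{\left(a^{2} + x^{2}\right)^{4}} \, dx = - \frac{5 \pi}{8 a^{7}}.$$

Setting $a = 2$:
$$I = - \frac{5 \pi}{1024}.$$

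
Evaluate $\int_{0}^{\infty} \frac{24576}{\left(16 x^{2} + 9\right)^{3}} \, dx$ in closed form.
$\frac{128 \pi}{27}$

Begin with the known result
$$J(a) = \int_{0}^{\infty} \frac{6}{a^{2} + x^{2}} \, dx = \frac{3 \pi}{a}.$$

Differentiating under the integral sign with respect to $a$,
$$\frac{dJ}{da} = \int_{0}^{\infty} - \frac{12 a}{\left(a^{2} + x^{2}\right)^{2}} \, dx = - \frac{3 \pi}{a^{2}},$$
so $\int_{0}^{\infty} \frac{6}{\left(a^{2} + x^{2}\right)^{2}} \, dx = \frac{3 \pi}{2 a^{3}}$.

Repeating — each differentiation of $1/(x^2+a^2)^j$ produces $-2ja/(x^2+a^2)^{j+1}$ — and dividing through by $-2ja$ at each step yields, after $2$ differentiations in total,
$$\int_{0}^{\infty} \frac{6}{\left(a^{2} + x^{2}\right)^{3}} \, dx = \frac{9 \pi}{8 a^{5}}.$$

Setting $a = \frac{3}{4}$:
$$I = \frac{128 \pi}{27}.$$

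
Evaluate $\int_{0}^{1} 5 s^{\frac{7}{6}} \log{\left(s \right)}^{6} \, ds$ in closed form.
$\frac{1007769600}{62748517}$

Begin with the known integral
$$J(a) = \int_{0}^{1} 5 s^{a} \, ds = \frac{5}{a + 1}.$$

Differentiating under the integral sign brings down a factor of $\ln s$:
$$\frac{dJ}{da} = \int_{0}^{1} 5 s^{a} \log{\left(s \right)} \, ds = - \frac{5}{\left(a + 1\right)^{2}}.$$

Repeating $6$ times in total — each differentiation brings down another $\ln s$ — gives
$$\frac{d^{6}J}{da^{6}} = \int_{0}^{1} 5 s^{a} \log{\left(s \right)}^{6} \, ds = \frac{3600}{\left(a + 1\right)^{7}},$$
and the integrand here is exactly the target integrand, so $I = \frac{3600}{\left(a + 1\right)^{7}}$.

Setting $a = \frac{7}{6}$:
$$I = \frac{1007769600}{62748517}.$$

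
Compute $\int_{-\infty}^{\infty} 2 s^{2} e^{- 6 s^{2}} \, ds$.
$\frac{\sqrt{6} \sqrt{\pi}}{36}$

Consider the simpler parametrised integral
$$J(a) = \int_{-\infty}^{\infty} 2 e^{- a s^{2}} \, ds = \frac{2 \sqrt{\pi}}{\sqrt{a}}.$$

Differentiating under the integral sign brings down a factor of $(-s^2)$:
$$\frac{dJ}{da} = \int_{-\infty}^{\infty} - 2 s^{2} e^{- a s^{2}} \, ds = - \frac{\sqrt{\pi}}{a^{\frac{3}{2}}}.$$

The integral on the left is $-I$, so $I = \frac{\sqrt{\pi}}{a^{\frac{3}{2}}}$.

Setting $a = 6$:
$$I = \frac{\sqrt{6} \sqrt{\pi}}{36}.$$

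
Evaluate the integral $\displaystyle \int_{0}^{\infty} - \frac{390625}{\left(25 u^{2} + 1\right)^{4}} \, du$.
$- \frac{390625 \pi}{32}$

Recall the elementary integral
$$J(a) = \int_{0}^{\infty} - \frac{1}{a^{2} + u^{2}} \, du = - \frac{\pi}{2 a}.$$

Differentiating under the integral sign with respect to $a$,
$$\frac{dJ}{da} = \int_{0}^{\infty} \frac{2 a}{\left(a^{2} + u^{2}\right)^{2}} \, du = \frac{\pi}{2 a^{2}},$$
so $\int_{0}^{\infty} - \frac{1}{\left(a^{2} + u^{2}\right)^{2}} \, du = - \frac{\pi}{4 a^{3}}$.

Repeating — each differentiation of $1/(u^2+a^2)^j$ produces $-2ja/(u^2+a^2)^{j+1}$ — and dividing through by $-2ja$ at each step yields, after $3$ differentiations in total,
$$\int_{0}^{\infty} - \frac{1}{\left(a^{2} + u^{2}\right)^{4}} \, du = - \frac{5 \pi}{32 a^{7}}.$$

Setting $a = \frac{1}{5}$:
$$I = - \frac{390625 \pi}{32}.$$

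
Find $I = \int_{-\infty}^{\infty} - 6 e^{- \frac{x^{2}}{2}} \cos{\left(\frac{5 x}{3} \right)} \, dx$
$- \frac{6 \sqrt{2} \sqrt{\pi}}{e^{\frac{25}{18}}}$

Treat the cosine frequency as a parameter and define $I(b) = \int_{-\infty}^{\infty} - 6 e^{- \frac{x^{2}}{2}} \cos{\left(b x \right)} \, dx$.

Differentiating under the integral sign,
$$I'(b) = \int_{-\infty}^{\infty} 6 x e^{- \frac{x^{2}}{2}} \sin{\left(b x \right)} \, dx.$$

Integrate $\int_{-\infty}^{\infty} x \sin(b x)\, e^{- \frac{x^{2}}{2}}\, dx$ by parts with $u = \sin(b x)$ and $dv = x\, e^{- \frac{x^{2}}{2}}\, dx$, giving $v = - e^{- \frac{x^{2}}{2}}$. The boundary term vanishes and
$$\int_{-\infty}^{\infty} x \sin(b x)\, e^{- \frac{x^{2}}{2}}\, dx = b \int_{-\infty}^{\infty} \cos(b x)\, e^{- \frac{x^{2}}{2}}\, dx,$$
so $I'(b) = - b\, I(b)$.

This is a separable first-order ODE; solving with the initial condition $I(0) = \int_{-\infty}^{\infty} - 6 e^{- \frac{x^{2}}{2}}\,dx = - 6 \sqrt{2} \sqrt{\pi}$ gives
$$I(b) = - 6 \sqrt{2} \sqrt{\pi} e^{- \frac{b^{2}}{2}}.$$

Setting $b = \frac{5}{3}$:
$$I = - \frac{6 \sqrt{2} \sqrt{\pi}}{e^{\frac{25}{18}}}.$$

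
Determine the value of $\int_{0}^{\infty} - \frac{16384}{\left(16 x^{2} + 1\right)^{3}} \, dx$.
$- 768 \pi$

Recall the elementary integral
$$J(a) = \int_{0}^{\infty} - \frac{4}{a^{2} + x^{2}} \, dx = - \frac{2 \pi}{a}.$$

Differentiating under the integral sign with respect to $a$,
$$\frac{dJ}{da} = \int_{0}^{\infty} \frac{8 a}{\left(a^{2} + x^{2}\right)^{2}} \, dx = \frac{2 \pi}{a^{2}},$$
so $\int_{0}^{\infty} - \frac{4}{\left(a^{2} + x^{2}\right)^{2}} \, dx = - \frac{\pi}{a^{3}}$.

Repeating — each differentiation of $1/(x^2+a^2)^j$ produces $-2ja/(x^2+a^2)^{j+1}$ — and dividing through by $-2ja$ at each step yields, after $2$ differentiations in total,
$$\int_{0}^{\infty} - \frac{4}{\left(a^{2} + x^{2}\right)^{3}} \, dx = - \frac{3 \pi}{4 a^{5}}.$$

Setting $a = \frac{1}{4}$:
$$I = - 768 \pi.$$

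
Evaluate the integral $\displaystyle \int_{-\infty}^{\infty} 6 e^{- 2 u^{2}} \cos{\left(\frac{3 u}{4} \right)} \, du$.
$\frac{3 \sqrt{2} \sqrt{\pi}}{e^{\frac{9}{128}}}$

Let $b$ denote the cosine frequency and define $I(b) = \int_{-\infty}^{\infty} 6 e^{- 2 u^{2}} \cos{\left(b u \right)} \, du$.

Differentiating under the integral sign,
$$I'(b) = \int_{-\infty}^{\infty} - 6 u e^{- 2 u^{2}} \sin{\left(b u \right)} \, du.$$

Integrate $\int_{-\infty}^{\infty} u \sin(b u)\, e^{- 2 u^{2}}\, du$ by parts with $w = \sin(b u)$ and $dv = u\, e^{- 2 u^{2}}\, du$, giving $v = - \frac{e^{- 2 u^{2}}}{4}$. The boundary term vanishes and
$$\int_{-\infty}^{\infty} u \sin(b u)\, e^{- 2 u^{2}}\, du = \frac{b}{4} \int_{-\infty}^{\infty} \cos(b u)\, e^{- 2 u^{2}}\, du,$$
so $I'(b) = - \frac{b}{4}\, I(b)$.

This is a separable first-order ODE; solving with the initial condition $I(0) = \int_{-\infty}^{\infty} 6 e^{- 2 u^{2}}\,du = 3 \sqrt{2} \sqrt{\pi}$ gives
$$I(b) = 3 \sqrt{2} \sqrt{\pi} e^{- \frac{b^{2}}{8}}.$$

Setting $b = \frac{3}{4}$:
$$I = \frac{3 \sqrt{2} \sqrt{\pi}}{e^{\frac{9}{128}}}.$$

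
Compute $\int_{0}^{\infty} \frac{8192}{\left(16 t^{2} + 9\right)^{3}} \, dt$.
$\frac{128 \pi}{81}$

Begin with the known result
$$J(a) = \int_{0}^{\infty} \frac{2}{a^{2} + t^{2}} \, dt = \frac{\pi}{a}.$$

Differentiating under the integral sign with respect to $a$,
$$\frac{dJ}{da} = \int_{0}^{\infty} - \frac{4 a}{\left(a^{2} + t^{2}\right)^{2}} \, dt = - \frac{\pi}{a^{2}},$$
so $\int_{0}^{\infty} \frac{2}{\left(a^{2} + t^{2}\right)^{2}} \, dt = \frac{\pi}{2 a^{3}}$.

Repeating — each differentiation of $1/(t^2+a^2)^j$ produces $-2ja/(t^2+a^2)^{j+1}$ — and dividing through by $-2ja$ at each step yields, after $2$ differentiations in total,
$$\int_{0}^{\infty} \frac{2}{\left(a^{2} + t^{2}\right)^{3}} \, dt = \frac{3 \pi}{8 a^{5}}.$$

Setting $a = \frac{3}{4}$:
$$I = \frac{128 \pi}{81}.$$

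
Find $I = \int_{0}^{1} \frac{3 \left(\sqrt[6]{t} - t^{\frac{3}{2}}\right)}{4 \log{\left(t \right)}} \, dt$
$\log{\left(\frac{\sqrt[4]{15} \cdot 7^{\frac{3}{4}}}{15} \right)}$

Replace the exponent $\frac{3}{2}$ by a parameter $a$: let $I(a) = \int_{0}^{1} \frac{3 \left(\sqrt[6]{t} - t^{a}\right)}{4 \log{\left(t \right)}} \, dt$.

Since $\dfrac{\partial}{\partial a}\,t^{a} = t^{a} \ln t$, the $\ln t$ in the denominator cancels and
$$\frac{dI}{da} = \int_{0}^{1} - \frac{3}{4} t^{a} \, dt = - \frac{3}{4} \left[\frac{t^{a+1}}{a+1}\right]_0^1 = - \frac{3}{4 a + 4}.$$

Integrating with respect to $a$ gives $I(a) = - \frac{3 \log{\left(a + 1 \right)}}{4} - \frac{3 \log{\left(6 \right)}}{4} + \frac{3 \log{\left(7 \right)}}{4} + C$.

At $a = \frac{1}{6}$ the integrand is identically $0$, so $I(\frac{1}{6}) = 0$. The closed form gives $0$, hence $C = 0$.

Setting $a = \frac{3}{2}$:
$$I = \log{\left(\frac{\sqrt[4]{15} \cdot 7^{\frac{3}{4}}}{15} \right)}.$$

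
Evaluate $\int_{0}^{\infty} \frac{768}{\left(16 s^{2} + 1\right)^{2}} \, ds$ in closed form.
$48 \pi$

Begin with the known result
$$J(a) = \int_{0}^{\infty} \frac{3}{a^{2} + s^{2}} \, ds = \frac{3 \pi}{2 a}.$$

Differentiating under the integral sign with respect to $a$,
$$\frac{dJ}{da} = \int_{0}^{\infty} - \frac{6 a}{\left(a^{2} + s^{2}\right)^{2}} \, ds = - \frac{3 \pi}{2 a^{2}},$$
so $\int_{0}^{\infty} \frac{3}{\left(a^{2} + s^{2}\right)^{2}} \, ds = \frac{3 \pi}{4 a^{3}}$.

Setting $a = \frac{1}{4}$:
$$I = 48 \pi.$$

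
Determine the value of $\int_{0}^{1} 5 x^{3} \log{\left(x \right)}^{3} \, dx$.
$- \frac{15}{128}$

Begin with the known integral
$$J(a) = \int_{0}^{1} 5 x^{a} \, dx = \frac{5}{a + 1}.$$

Differentiating under the integral sign brings down a factor of $\ln x$:
$$\frac{dJ}{da} = \int_{0}^{1} 5 x^{a} \log{\left(x \right)} \, dx = - \frac{5}{\left(a + 1\right)^{2}}.$$

Repeating $3$ times in total — each differentiation brings down another $\ln x$ — gives
$$\frac{d^{3}J}{da^{3}} = \int_{0}^{1} 5 x^{a} \log{\left(x \right)}^{3} \, dx = - \frac{30}{\left(a + 1\right)^{4}},$$
and the integrand here is exactly the target integrand, so $I = - \frac{30}{\left(a + 1\right)^{4}}$.

Setting $a = 3$:
$$I = - \frac{15}{128}.$$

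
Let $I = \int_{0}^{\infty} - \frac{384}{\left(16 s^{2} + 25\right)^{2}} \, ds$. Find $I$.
$- \frac{24 \pi}{125}$

Begin with the known result
$$J(a) = \int_{0}^{\infty} - \frac{3}{2 \left(a^{2} + s^{2}\right)} \, ds = - \frac{3 \pi}{4 a}.$$

Differentiating under the integral sign with respect to $a$,
$$\frac{dJ}{da} = \int_{0}^{\infty} \frac{3 a}{\left(a^{2} + s^{2}\right)^{2}} \, ds = \frac{3 \pi}{4 a^{2}},$$
so $\int_{0}^{\infty} - \frac{3}{2 \left(a^{2} + s^{2}\right)^{2}} \, ds = - \frac{3 \pi}{8 a^{3}}$.

Setting $a = \frac{5}{4}$:
$$I = - \frac{24 \pi}{125}.$$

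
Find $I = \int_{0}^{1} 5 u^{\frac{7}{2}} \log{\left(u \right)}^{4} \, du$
$\frac{1280}{19683}$

Start from the elementary integral
$$J(a) = \int_{0}^{1} 5 u^{a} \, du = \frac{5}{a + 1}.$$

Differentiating under the integral sign brings down a factor of $\ln u$:
$$\frac{dJ}{da} = \int_{0}^{1} 5 u^{a} \log{\left(u \right)} \, du = - \frac{5}{\left(a + 1\right)^{2}}.$$

Repeating $4$ times in total — each differentiation brings down another $\ln u$ — gives
$$\frac{d^{4}J}{da^{4}} = \int_{0}^{1} 5 u^{a} \log{\left(u \right)}^{4} \, du = \frac{120}{\left(a + 1\right)^{5}},$$
and the integrand here is exactly the target integrand, so $I = \frac{120}{\left(a + 1\right)^{5}}$.

Setting $a = \frac{7}{2}$:
$$I = \frac{1280}{19683}.$$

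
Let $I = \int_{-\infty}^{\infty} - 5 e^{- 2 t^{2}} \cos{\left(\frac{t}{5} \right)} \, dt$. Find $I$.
$- \frac{5 \sqrt{2} \sqrt{\pi}}{2 e^{\frac{1}{200}}}$

Let $b$ denote the cosine frequency and define $I(b) = \int_{-\infty}^{\infty} - 5 e^{- 2 t^{2}} \cos{\left(b t \right)} \, dt$.

Differentiating under the integral sign,
$$I'(b) = \int_{-\infty}^{\infty} 5 t e^{- 2 t^{2}} \sin{\left(b t \right)} \, dt.$$

Integrate $\int_{-\infty}^{\infty} t \sin(b t)\, e^{- 2 t^{2}}\, dt$ by parts with $u = \sin(b t)$ and $dv = t\, e^{- 2 t^{2}}\, dt$, giving $v = - \frac{e^{- 2 t^{2}}}{4}$. The boundary term vanishes and
$$\int_{-\infty}^{\infty} t \sin(b t)\, e^{- 2 t^{2}}\, dt = \frac{b}{4} \int_{-\infty}^{\infty} \cos(b t)\, e^{- 2 t^{2}}\, dt,$$
so $I'(b) = - \frac{b}{4}\, I(b)$.

This is a separable first-order ODE; solving with the initial condition $I(0) = \int_{-\infty}^{\infty} - 5 e^{- 2 t^{2}}\,dt = - \frac{5 \sqrt{2} \sqrt{\pi}}{2}$ gives
$$I(b) = - \frac{5 \sqrt{2} \sqrt{\pi} e^{- \frac{b^{2}}{8}}}{2}.$$

Setting $b = \frac{1}{5}$:
$$I = - \frac{5 \sqrt{2} \sqrt{\pi}}{2 e^{\frac{1}{200}}}.$$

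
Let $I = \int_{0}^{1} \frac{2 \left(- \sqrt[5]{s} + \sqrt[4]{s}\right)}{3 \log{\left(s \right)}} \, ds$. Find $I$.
$- \log{\left(\frac{4 \cdot 15^{\frac{2}{3}}}{25} \right)}$

Replace the exponent $\frac{1}{5}$ by a parameter $a$: let $I(a) = \int_{0}^{1} \frac{2 \left(\sqrt[4]{s} - s^{a}\right)}{3 \log{\left(s \right)}} \, ds$.

Since $\dfrac{\partial}{\partial a}\,s^{a} = s^{a} \ln s$, the $\ln s$ in the denominator cancels and
$$\frac{dI}{da} = \int_{0}^{1} - \frac{2}{3} s^{a} \, ds = - \frac{2}{3} \left[\frac{s^{a+1}}{a+1}\right]_0^1 = - \frac{2}{3 a + 3}.$$

Integrating with respect to $a$ gives $I(a) = - \log{\left(\frac{2 \sqrt[3]{10} \left(a + 1\right)^{\frac{2}{3}}}{5} \right)} + C$.

At $a = \frac{1}{4}$ the integrand is identically $0$, so $I(\frac{1}{4}) = 0$. The closed form gives $0$, hence $C = 0$.

Setting $a = \frac{1}{5}$:
$$I = - \log{\left(\frac{4 \cdot 15^{\frac{2}{3}}}{25} \right)}.$$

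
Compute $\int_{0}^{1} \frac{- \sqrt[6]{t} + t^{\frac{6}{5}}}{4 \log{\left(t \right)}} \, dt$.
$- \frac{\log{\left(35 \right)}}{4} + \frac{\log{\left(66 \right)}}{4}$

Consider the one-parameter family: let $I(a) = \int_{0}^{1} \frac{t^{\frac{6}{5}} - t^{a}}{4 \log{\left(t \right)}} \, dt$.

Since $\dfrac{\partial}{\partial a}\,t^{a} = t^{a} \ln t$, the $\ln t$ in the denominator cancels and
$$\frac{dI}{da} = \int_{0}^{1} - \frac{1}{4} t^{a} \, dt = - \frac{1}{4} \left[\frac{t^{a+1}}{a+1}\right]_0^1 = - \frac{1}{4 a + 4}.$$

Integrating with respect to $a$ gives $I(a) = - \frac{\log{\left(a + 1 \right)}}{4} - \frac{\log{\left(5 \right)}}{4} + \frac{\log{\left(11 \right)}}{4} + C$.

At $a = \frac{6}{5}$ the integrand is identically $0$, so $I(\frac{6}{5}) = 0$. The closed form gives $0$, hence $C = 0$.

Setting $a = \frac{1}{6}$:
$$I = - \frac{\log{\left(35 \right)}}{4} + \frac{\log{\left(66 \right)}}{4}.$$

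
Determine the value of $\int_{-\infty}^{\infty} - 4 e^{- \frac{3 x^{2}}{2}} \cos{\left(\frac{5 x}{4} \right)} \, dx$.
$- \frac{4 \sqrt{6} \sqrt{\pi}}{3 e^{\frac{25}{96}}}$

Let $b$ denote the cosine frequency and define $I(b) = \int_{-\infty}^{\infty} - 4 e^{- \frac{3 x^{2}}{2}} \cos{\left(b x \right)} \, dx$.

Differentiating under the integral sign,
$$I'(b) = \int_{-\infty}^{\infty} 4 x e^{- \frac{3 x^{2}}{2}} \sin{\left(b x \right)} \, dx.$$

Integrate $\int_{-\infty}^{\infty} x \sin(b x)\, e^{- \frac{3 x^{2}}{2}}\, dx$ by parts with $u = \sin(b x)$ and $dv = x\, e^{- \frac{3 x^{2}}{2}}\, dx$, giving $v = - \frac{e^{- \frac{3 x^{2}}{2}}}{3}$. The boundary term vanishes and
$$\int_{-\infty}^{\infty} x \sin(b x)\, e^{- \frac{3 x^{2}}{2}}\, dx = \frac{b}{3} \int_{-\infty}^{\infty} \cos(b x)\, e^{- \frac{3 x^{2}}{2}}\, dx,$$
so $I'(b) = - \frac{b}{3}\, I(b)$.

This is a separable first-order ODE; solving with the initial condition $I(0) = \int_{-\infty}^{\infty} - 4 e^{- \frac{3 x^{2}}{2}}\,dx = - \frac{4 \sqrt{6} \sqrt{\pi}}{3}$ gives
$$I(b) = - \frac{4 \sqrt{6} \sqrt{\pi} e^{- \frac{b^{2}}{6}}}{3}.$$

Setting $b = \frac{5}{4}$:
$$I = - \frac{4 \sqrt{6} \sqrt{\pi}}{3 e^{\frac{25}{96}}}.$$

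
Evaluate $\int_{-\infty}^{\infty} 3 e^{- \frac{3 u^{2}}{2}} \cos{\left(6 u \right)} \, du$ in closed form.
$\frac{\sqrt{6} \sqrt{\pi}}{e^{6}}$

Treat the cosine frequency as a parameter and define $I(b) = \int_{-\infty}^{\infty} 3 e^{- \frac{3 u^{2}}{2}} \cos{\left(b u \right)} \, du$.

Differentiating under the integral sign,
$$I'(b) = \int_{-\infty}^{\infty} - 3 u e^{- \frac{3 u^{2}}{2}} \sin{\left(b u \right)} \, du.$$

Integrate $\int_{-\infty}^{\infty} u \sin(b u)\, e^{- \frac{3 u^{2}}{2}}\, du$ by parts with $w = \sin(b u)$ and $dv = u\, e^{- \frac{3 u^{2}}{2}}\, du$, giving $v = - \frac{e^{- \frac{3 u^{2}}{2}}}{3}$. The boundary term vanishes and
$$\int_{-\infty}^{\infty} u \sin(b u)\, e^{- \frac{3 u^{2}}{2}}\, du = \frac{b}{3} \int_{-\infty}^{\infty} \cos(b u)\, e^{- \frac{3 u^{2}}{2}}\, du,$$
so $I'(b) = - \frac{b}{3}\, I(b)$.

This is a separable first-order ODE; solving with the initial condition $I(0) = \int_{-\infty}^{\infty} 3 e^{- \frac{3 u^{2}}{2}}\,du = \sqrt{6} \sqrt{\pi}$ gives
$$I(b) = \sqrt{6} \sqrt{\pi} e^{- \frac{b^{2}}{6}}.$$

Setting $b = 6$:
$$I = \frac{\sqrt{6} \sqrt{\pi}}{e^{6}}.$$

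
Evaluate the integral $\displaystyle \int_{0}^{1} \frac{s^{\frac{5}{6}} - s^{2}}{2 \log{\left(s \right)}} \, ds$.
$\log{\left(\frac{\sqrt{22}}{6} \right)}$

Replace the exponent $2$ by a parameter $a$: let $I(a) = \int_{0}^{1} \frac{s^{\frac{5}{6}} - s^{a}}{2 \log{\left(s \right)}} \, ds$.

Since $\dfrac{\partial}{\partial a}\,s^{a} = s^{a} \ln s$, the $\ln s$ in the denominator cancels and
$$\frac{dI}{da} = \int_{0}^{1} - \frac{1}{2} s^{a} \, ds = - \frac{1}{2} \left[\frac{s^{a+1}}{a+1}\right]_0^1 = - \frac{1}{2 a + 2}.$$

Integrating with respect to $a$ gives $I(a) = - \frac{\log{\left(a + 1 \right)}}{2} - \frac{\log{\left(6 \right)}}{2} + \frac{\log{\left(11 \right)}}{2} + C$.

At $a = \frac{5}{6}$ the integrand is identically $0$, so $I(\frac{5}{6}) = 0$. The closed form gives $0$, hence $C = 0$.

Setting $a = 2$:
$$I = \log{\left(\frac{\sqrt{22}}{6} \right)}.$$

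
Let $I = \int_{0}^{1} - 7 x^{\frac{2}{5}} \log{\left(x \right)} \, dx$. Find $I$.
$\frac{25}{7}$

Consider the simpler parametrised integral
$$J(a) = \int_{0}^{1} - 7 x^{a} \, dx = - \frac{7}{a + 1}.$$

Differentiating under the integral sign brings down a factor of $\ln x$:
$$\frac{dJ}{da} = \int_{0}^{1} - 7 x^{a} \log{\left(x \right)} \, dx = \frac{7}{\left(a + 1\right)^{2}}.$$

The integral on the left is $I$, so $I = \frac{7}{\left(a + 1\right)^{2}}$.

Setting $a = \frac{2}{5}$:
$$I = \frac{25}{7}.$$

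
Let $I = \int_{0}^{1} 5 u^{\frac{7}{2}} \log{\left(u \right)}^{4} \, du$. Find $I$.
$\frac{1280}{19683}$

Start from the elementary integral
$$J(a) = \int_{0}^{1} 5 u^{a} \, du = \frac{5}{a + 1}.$$

Differentiating under the integral sign brings down a factor of $\ln u$:
$$\frac{dJ}{da} = \int_{0}^{1} 5 u^{a} \log{\left(u \right)} \, du = - \frac{5}{\left(a + 1\right)^{2}}.$$

Repeating $4$ times in total — each differentiation brings down another $\ln u$ — gives
$$\frac{d^{4}J}{da^{4}} = \int_{0}^{1} 5 u^{a} \log{\left(u \right)}^{4} \, du = \frac{120}{\left(a + 1\right)^{5}},$$
and the integrand here is exactly the target integrand, so $I = \frac{120}{\left(a + 1\right)^{5}}$.

Setting $a = \frac{7}{2}$:
$$I = \frac{1280}{19683}.$$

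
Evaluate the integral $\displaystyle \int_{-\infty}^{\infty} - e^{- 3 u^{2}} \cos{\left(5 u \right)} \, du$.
$- \frac{\sqrt{3} \sqrt{\pi}}{3 e^{\frac{25}{12}}}$

Define $I(b) = \int_{-\infty}^{\infty} - e^{- 3 u^{2}} \cos{\left(b u \right)} \, du$.

Differentiating under the integral sign,
$$I'(b) = \int_{-\infty}^{\infty} u e^{- 3 u^{2}} \sin{\left(b u \right)} \, du.$$

Integrate $\int_{-\infty}^{\infty} u \sin(b u)\, e^{- 3 u^{2}}\, du$ by parts with $w = \sin(b u)$ and $dv = u\, e^{- 3 u^{2}}\, du$, giving $v = - \frac{e^{- 3 u^{2}}}{6}$. The boundary term vanishes and
$$\int_{-\infty}^{\infty} u \sin(b u)\, e^{- 3 u^{2}}\, du = \frac{b}{6} \int_{-\infty}^{\infty} \cos(b u)\, e^{- 3 u^{2}}\, du,$$
so $I'(b) = - \frac{b}{6}\, I(b)$.

This is a separable first-order ODE; solving with the initial condition $I(0) = \int_{-\infty}^{\infty} - e^{- 3 u^{2}}\,du = - \frac{\sqrt{3} \sqrt{\pi}}{3}$ gives
$$I(b) = - \frac{\sqrt{3} \sqrt{\pi} e^{- \frac{b^{2}}{12}}}{3}.$$

Setting $b = 5$:
$$I = - \frac{\sqrt{3} \sqrt{\pi}}{3 e^{\frac{25}{12}}}.$$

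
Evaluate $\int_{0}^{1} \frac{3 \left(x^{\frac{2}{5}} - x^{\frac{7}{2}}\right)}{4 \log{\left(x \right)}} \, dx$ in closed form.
$\log{\left(\frac{14^{\frac{3}{4}} \sqrt{3} \sqrt[4]{5}}{45} \right)}$

Introduce a parameter $a$ in the exponent: let $I(a) = \int_{0}^{1} \frac{3 \left(x^{\frac{2}{5}} - x^{a}\right)}{4 \log{\left(x \right)}} \, dx$.

Since $\dfrac{\partial}{\partial a}\,x^{a} = x^{a} \ln x$, the $\ln x$ in the denominator cancels and
$$\frac{dI}{da} = \int_{0}^{1} - \frac{3}{4} x^{a} \, dx = - \frac{3}{4} \left[\frac{x^{a+1}}{a+1}\right]_0^1 = - \frac{3}{4 a + 4}.$$

Integrating with respect to $a$ gives $I(a) = - \frac{3 \log{\left(a + 1 \right)}}{4} - \frac{3 \log{\left(5 \right)}}{4} + \frac{3 \log{\left(7 \right)}}{4} + C$.

At $a = \frac{2}{5}$ the integrand is identically $0$, so $I(\frac{2}{5}) = 0$. The closed form gives $0$, hence $C = 0$.

Setting $a = \frac{7}{2}$:
$$I = \log{\left(\frac{14^{\frac{3}{4}} \sqrt{3} \sqrt[4]{5}}{45} \right)}.$$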